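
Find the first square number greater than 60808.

61009

Solve n² > 60808 for integer n.
The largest n with value ≤ 60808 is 246 (since 60516 ≤ 60808 < 61009), so the first above is n = 247, value 61009.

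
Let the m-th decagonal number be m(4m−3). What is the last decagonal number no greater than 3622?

Solve n(4n−3) ≤ 3622 for integer n.
n = 30 gives 3510 ≤ 3622, while n = 31 gives 3751 > 3622; so the answer is 3510.

3510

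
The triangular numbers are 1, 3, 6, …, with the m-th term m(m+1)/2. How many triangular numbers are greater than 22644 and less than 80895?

The n-th triangular number is n(n+1)/2.
Smallest index with value > 22644: n = 213 (giving 22791).
Largest index with value < 80895: n = 401 (giving 80601).
Indices 213 through 401: 189 terms.

189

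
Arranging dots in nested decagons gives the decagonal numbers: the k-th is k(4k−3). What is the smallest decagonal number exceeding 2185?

2232

Solve n(4n−3) > 2185 for integer n.
The largest n with value ≤ 2185 is 23 (since 2047 ≤ 2185 < 2232), so the first above is n = 24, value 2232.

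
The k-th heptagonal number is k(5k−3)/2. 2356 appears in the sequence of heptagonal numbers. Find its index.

31

Set n(5n−3)/2 = 2356, giving 5n² − 3n − 4712 = 0.
So n = (3 + 307) / 10 = 310/10 = 31.
Check: 31·(5·31 − 3)/2 = 2356. ✓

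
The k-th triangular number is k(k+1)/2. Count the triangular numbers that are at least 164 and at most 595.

The n-th triangular number is n(n+1)/2.
Smallest index with value ≥ 164: n = 18 (giving 171).
Largest index with value ≤ 595: n = 34 (giving 595).
Indices 18 through 34: 17 terms.

17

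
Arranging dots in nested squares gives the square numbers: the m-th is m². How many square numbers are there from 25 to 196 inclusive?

The n-th square number is n².
Smallest index with value ≥ 25: n = 5 (giving 25).
Largest index with value ≤ 196: n = 14 (giving 196).
Indices 5 through 14: 10 terms.

10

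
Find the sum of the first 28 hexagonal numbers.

15022

Σ i(2i−1) = 2Σi² − Σi over i = 1..28.
Σi = 406 and Σi² = 7714.
2·7714 − 1·406 = 15022.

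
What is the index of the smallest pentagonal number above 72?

8

Solve n(3n−1)/2 > 72 for integer n.
The largest n with value ≤ 72 is 7 (since 70 ≤ 72 < 92), so the first above is n = 8, value 92.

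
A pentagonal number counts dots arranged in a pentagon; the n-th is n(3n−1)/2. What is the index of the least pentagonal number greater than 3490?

49

Solve n(3n−1)/2 > 3490 for integer n.
The largest n with value ≤ 3490 is 48 (since 3432 ≤ 3490 < 3577), so the first above is n = 49, value 3577.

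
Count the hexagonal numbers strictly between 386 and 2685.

22

The n-th hexagonal number is n(2n−1).
Smallest index with value > 386: n = 15 (giving 435).
Largest index with value < 2685: n = 36 (giving 2556).
Indices 15 through 36: 22 terms.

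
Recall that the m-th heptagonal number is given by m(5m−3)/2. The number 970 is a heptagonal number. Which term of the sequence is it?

Set n(5n−3)/2 = 970, giving 5n² − 3n − 1940 = 0.
The discriminant is 9 + 40·970 = 38809, and √38809 = 197.
So n = (3 + 197) / 10 = 200/10 = 20.
Check: 20·(5·20 − 3)/2 = 970. ✓

20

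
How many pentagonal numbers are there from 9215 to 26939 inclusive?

The n-th pentagonal number is n(3n−1)/2.
Smallest index with value ≥ 9215: n = 79 (giving 9322).
Largest index with value ≤ 26939: n = 134 (giving 26867).
Indices 79 through 134: 56 terms.

56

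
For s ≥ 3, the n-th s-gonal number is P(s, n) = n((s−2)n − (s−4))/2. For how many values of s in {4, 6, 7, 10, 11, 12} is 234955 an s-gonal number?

1

s = 4: P(4, 484) = 234256 and P(4, 485) = 235225; 234955 is not s-gonal.
s = 6: P(6, 343) = 234955. ✓
s = 7: P(7, 306) = 233631 and P(7, 307) = 235162; 234955 is not s-gonal.
s = 10: P(10, 242) = 233530 and P(10, 243) = 235467; 234955 is not s-gonal.
s = 11: P(11, 228) = 233130 and P(11, 229) = 235183; 234955 is not s-gonal.
s = 12: P(12, 217) = 234577 and P(12, 218) = 236748; 234955 is not s-gonal.
Hits: s ∈ {6} → 1.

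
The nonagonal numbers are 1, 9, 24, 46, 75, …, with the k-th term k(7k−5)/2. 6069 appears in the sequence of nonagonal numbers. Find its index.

Set n(7n−5)/2 = 6069, giving 7n² − 5n − 12138 = 0.
The discriminant is 25 + 56·6069 = 339889, and √339889 = 583.
So n = (5 + 583) / 14 = 588/14 = 42.
Check: 42·(7·42 − 5)/2 = 6069. ✓

42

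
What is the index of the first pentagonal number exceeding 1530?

Solve n(3n−1)/2 > 1530 for integer n.
The largest n with value ≤ 1530 is 32 (since 1520 ≤ 1530 < 1617), so the first above is n = 33, value 1617.

33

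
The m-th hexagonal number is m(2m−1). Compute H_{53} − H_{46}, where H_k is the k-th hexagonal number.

1379

53·(2·53 − 1) = 5565 and 46·(2·46 − 1) = 4186.
Difference: 5565 − 4186 = 1379.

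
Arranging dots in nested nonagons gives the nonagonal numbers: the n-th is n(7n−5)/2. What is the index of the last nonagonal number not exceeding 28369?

Solve n(7n−5)/2 ≤ 28369 for integer n.
n = 90 gives 28125 ≤ 28369, while n = 91 gives 28756 > 28369; so the answer is index 90.

90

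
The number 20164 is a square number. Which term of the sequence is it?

142

We need n² = 20164, so n = √20164 = 142.
Check: 142² = 20164. ✓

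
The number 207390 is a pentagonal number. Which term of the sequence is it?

372

Set n(3n−1)/2 = 207390, giving 3n² − n − 414780 = 0.
The discriminant is 1 + 24·207390 = 4977361, and √4977361 = 2231.
So n = (1 + 2231) / 6 = 2232/6 = 372.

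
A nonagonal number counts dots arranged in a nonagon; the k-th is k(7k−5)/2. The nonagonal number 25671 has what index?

86

Set n(7n−5)/2 = 25671, giving 7n² − 5n − 51342 = 0.
The discriminant is 25 + 56·25671 = 1437601, and √1437601 = 1199.
So n = (5 + 1199) / 14 = 1204/14 = 86.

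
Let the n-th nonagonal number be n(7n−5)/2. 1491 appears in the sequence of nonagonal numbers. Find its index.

Set n(7n−5)/2 = 1491, giving 7n² − 5n − 2982 = 0.
The discriminant is 25 + 56·1491 = 83521, and √83521 = 289.
So n = (5 + 289) / 14 = 294/14 = 21.

21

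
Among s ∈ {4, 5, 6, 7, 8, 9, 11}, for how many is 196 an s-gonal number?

2

s = 4: P(4, 14) = 196. ✓
s = 5: P(5, 11) = 176 and P(5, 12) = 210; 196 is not s-gonal.
s = 6: P(6, 10) = 190 and P(6, 11) = 231; 196 is not s-gonal.
s = 7: P(7, 9) = 189 and P(7, 10) = 235; 196 is not s-gonal.
s = 8: P(8, 8) = 176 and P(8, 9) = 225; 196 is not s-gonal.
s = 9: P(9, 7) = 154 and P(9, 8) = 204; 196 is not s-gonal.
s = 11: P(11, 7) = 196. ✓
Hits: s ∈ {4, 11} → 2.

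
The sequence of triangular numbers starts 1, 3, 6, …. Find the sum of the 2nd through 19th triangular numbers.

1329

Σ i(i+1)/2 = (Σi² + Σi) / 2 over i = 2..19.
Σi = 190 − 1 = 189 and Σi² = 2470 − 1 = 2469.
(1·2469 + 1·189) / 2 = 2658/2 = 1329.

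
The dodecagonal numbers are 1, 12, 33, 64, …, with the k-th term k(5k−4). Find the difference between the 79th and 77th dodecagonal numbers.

1552

79·(5·79 − 4) = 30889 and 77·(5·77 − 4) = 29337.
Difference: 30889 − 29337 = 1552.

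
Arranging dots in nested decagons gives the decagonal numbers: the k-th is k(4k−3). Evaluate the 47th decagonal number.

8695

The 47th decagonal number is n(4n−3) with n = 47.
47·(4·47 − 3) = 47·185 = 8695.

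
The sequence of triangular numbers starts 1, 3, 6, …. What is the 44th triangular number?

The 44th triangular number is n(n+1)/2 with n = 44.
44·45/2 = 1980/2 = 990.

990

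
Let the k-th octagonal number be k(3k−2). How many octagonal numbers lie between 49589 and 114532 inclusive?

67

The n-th octagonal number is n(3n−2).
Smallest index with value ≥ 49589: n = 129 (giving 49665).
Largest index with value ≤ 114532: n = 195 (giving 113685).
Indices 129 through 195: 67 terms.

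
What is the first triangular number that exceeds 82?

Solve n(n+1)/2 > 82 for integer n.
The largest n with value ≤ 82 is 12 (since 78 ≤ 82 < 91), so the first above is n = 13, value 91.

91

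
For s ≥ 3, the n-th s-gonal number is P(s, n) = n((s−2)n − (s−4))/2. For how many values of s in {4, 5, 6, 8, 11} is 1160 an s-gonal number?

1

s = 4: P(4, 34) = 1156 and P(4, 35) = 1225; 1160 is not s-gonal.
s = 5: P(5, 27) = 1080 and P(5, 28) = 1162; 1160 is not s-gonal.
s = 6: P(6, 24) = 1128 and P(6, 25) = 1225; 1160 is not s-gonal.
s = 8: P(8, 20) = 1160. ✓
s = 11: P(11, 16) = 1096 and P(11, 17) = 1241; 1160 is not s-gonal.
Hits: s ∈ {8} → 1.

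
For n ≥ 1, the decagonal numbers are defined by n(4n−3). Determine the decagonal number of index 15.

855

The 15th decagonal number is n(4n−3) with n = 15.
15·(4·15 − 3) = 15·57 = 855.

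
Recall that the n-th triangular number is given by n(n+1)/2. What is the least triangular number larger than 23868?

23871

Solve n(n+1)/2 > 23868 for integer n.
The largest n with value ≤ 23868 is 217 (since 23653 ≤ 23868 < 23871), so the first above is n = 218, value 23871.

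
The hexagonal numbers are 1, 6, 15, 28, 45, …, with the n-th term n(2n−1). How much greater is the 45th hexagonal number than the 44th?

Consecutive hexagonal numbers differ by 4n − 3: here 4·45 − 3 = 177.

177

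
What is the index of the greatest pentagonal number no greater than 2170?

38

Solve n(3n−1)/2 ≤ 2170 for integer n.
n = 38 gives 2147 ≤ 2170, while n = 39 gives 2262 > 2170; so the answer is index 38.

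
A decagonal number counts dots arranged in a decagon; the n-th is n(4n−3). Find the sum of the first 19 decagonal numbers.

Σ i(4i−3) = 4Σi² − 3Σi over i = 1..19.
Σi = 190 and Σi² = 2470.
4·2470 − 3·190 = 9310.

9310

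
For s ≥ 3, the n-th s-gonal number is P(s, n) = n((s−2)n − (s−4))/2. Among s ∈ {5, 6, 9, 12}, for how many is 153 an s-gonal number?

1

s = 5: P(5, 10) = 145 and P(5, 11) = 176; 153 is not s-gonal.
s = 6: P(6, 9) = 153. ✓
s = 9: P(9, 6) = 111 and P(9, 7) = 154; 153 is not s-gonal.
s = 12: P(12, 5) = 105 and P(12, 6) = 156; 153 is not s-gonal.
Hits: s ∈ {6} → 1.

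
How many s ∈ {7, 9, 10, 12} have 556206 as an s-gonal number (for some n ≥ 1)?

s = 7: P(7, 471) = 553896 and P(7, 472) = 556252; 556206 is not s-gonal.
s = 9: P(9, 399) = 556206. ✓
s = 10: P(10, 373) = 555397 and P(10, 374) = 558382; 556206 is not s-gonal.
s = 12: P(12, 333) = 553113 and P(12, 334) = 556444; 556206 is not s-gonal.
Hits: s ∈ {9} → 1.

1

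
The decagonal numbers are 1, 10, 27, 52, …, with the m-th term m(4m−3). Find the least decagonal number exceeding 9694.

9850

Solve n(4n−3) > 9694 for integer n.
The largest n with value ≤ 9694 is 49 (since 9457 ≤ 9694 < 9850), so the first above is n = 50, value 9850.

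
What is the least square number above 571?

576

Solve n² > 571 for integer n.
The largest n with value ≤ 571 is 23 (since 529 ≤ 571 < 576), so the first above is n = 24, value 576.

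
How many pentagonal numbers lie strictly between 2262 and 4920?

18

The n-th pentagonal number is n(3n−1)/2.
Smallest index with value > 2262: n = 40 (giving 2380).
Largest index with value < 4920: n = 57 (giving 4845).
Indices 40 through 57: 18 terms.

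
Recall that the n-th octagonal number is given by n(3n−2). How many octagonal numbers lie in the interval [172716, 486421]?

The n-th octagonal number is n(3n−2).
Smallest index with value ≥ 172716: n = 241 (giving 173761).
Largest index with value ≤ 486421: n = 403 (giving 486421).
Indices 241 through 403: 163 terms.

163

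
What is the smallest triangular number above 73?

Solve n(n+1)/2 > 73 for integer n.
The largest n with value ≤ 73 is 11 (since 66 ≤ 73 < 78), so the first above is n = 12, value 78.

78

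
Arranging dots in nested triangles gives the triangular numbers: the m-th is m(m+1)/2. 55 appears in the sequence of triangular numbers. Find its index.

10

Set n(n+1)/2 = 55, giving n² + n − 110 = 0.
The discriminant is 1 + 8·55 = 441, and √441 = 21.
So n = (-1 + 21) / 2 = 20/2 = 10.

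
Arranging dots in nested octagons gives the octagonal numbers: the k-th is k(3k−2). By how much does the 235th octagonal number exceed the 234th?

1405

Consecutive octagonal numbers differ by 6n − 5: here 6·235 − 5 = 1405.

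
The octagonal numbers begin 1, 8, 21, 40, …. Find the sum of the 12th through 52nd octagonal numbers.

Σ i(3i−2) = 3Σi² − 2Σi over i = 12..52.
Σi = 1378 − 66 = 1312 and Σi² = 48230 − 506 = 47724.
3·47724 − 2·1312 = 140548.

140548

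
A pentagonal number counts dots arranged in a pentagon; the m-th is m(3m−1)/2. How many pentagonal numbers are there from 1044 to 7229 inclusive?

The n-th pentagonal number is n(3n−1)/2.
Smallest index with value ≥ 1044: n = 27 (giving 1080).
Largest index with value ≤ 7229: n = 69 (giving 7107).
Indices 27 through 69: 43 terms.

43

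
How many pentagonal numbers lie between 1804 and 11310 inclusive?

The n-th pentagonal number is n(3n−1)/2.
Smallest index with value ≥ 1804: n = 35 (giving 1820).
Largest index with value ≤ 11310: n = 87 (giving 11310).
Indices 35 through 87: 53 terms.

53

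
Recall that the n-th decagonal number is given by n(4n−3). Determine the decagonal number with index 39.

The 39th decagonal number is n(4n−3) with n = 39.
39·(4·39 − 3) = 39·153 = 5967.

5967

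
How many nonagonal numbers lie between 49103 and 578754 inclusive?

289

The n-th nonagonal number is n(7n−5)/2.
Smallest index with value ≥ 49103: n = 119 (giving 49266).
Largest index with value ≤ 578754: n = 407 (giving 578754).
Indices 119 through 407: 289 terms.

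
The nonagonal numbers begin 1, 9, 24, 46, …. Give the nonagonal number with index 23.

1794

The 23rd nonagonal number is n(7n−5)/2 with n = 23.
23·(7·23 − 5)/2 = 23·156/2 = 23·78 = 1794.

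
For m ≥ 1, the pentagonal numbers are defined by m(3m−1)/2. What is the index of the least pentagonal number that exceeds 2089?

38

Solve n(3n−1)/2 > 2089 for integer n.
The largest n with value ≤ 2089 is 37 (since 2035 ≤ 2089 < 2147), so the first above is n = 38, value 2147.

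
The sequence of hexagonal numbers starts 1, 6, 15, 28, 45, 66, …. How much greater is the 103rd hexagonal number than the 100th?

103·(2·103 − 1) = 21115 and 100·(2·100 − 1) = 19900.
Difference: 21115 − 19900 = 1215.

1215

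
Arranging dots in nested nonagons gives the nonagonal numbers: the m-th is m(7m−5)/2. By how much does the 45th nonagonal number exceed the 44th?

309

Consecutive nonagonal numbers differ by 7n − 6: here 7·45 − 6 = 309.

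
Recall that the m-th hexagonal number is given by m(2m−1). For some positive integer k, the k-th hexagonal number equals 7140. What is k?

60

Set n(2n−1) = 7140, giving 2n² − n − 7140 = 0.
So n = (1 + 239) / 4 = 240/4 = 60.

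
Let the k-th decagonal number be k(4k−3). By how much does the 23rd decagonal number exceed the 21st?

23·(4·23 − 3) = 2047 and 21·(4·21 − 3) = 1701.
Difference: 2047 − 1701 = 346.

346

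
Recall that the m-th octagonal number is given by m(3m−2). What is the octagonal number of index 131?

51221

The 131st octagonal number is n(3n−2) with n = 131.
131·(3·131 − 2) = 131·391 = 51221.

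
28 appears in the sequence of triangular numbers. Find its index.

Set n(n+1)/2 = 28, giving n² + n − 56 = 0.
So n = (-1 + 15) / 2 = 14/2 = 7.

7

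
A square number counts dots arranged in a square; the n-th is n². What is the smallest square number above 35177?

Solve n² > 35177 for integer n.
The largest n with value ≤ 35177 is 187 (since 34969 ≤ 35177 < 35344), so the first above is n = 188, value 35344.

35344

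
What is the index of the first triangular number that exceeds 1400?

Solve n(n+1)/2 > 1400 for integer n.
The largest n with value ≤ 1400 is 52 (since 1378 ≤ 1400 < 1431), so the first above is n = 53, value 1431.

53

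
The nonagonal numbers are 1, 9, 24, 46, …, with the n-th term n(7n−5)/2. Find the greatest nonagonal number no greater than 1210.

1089

Solve n(7n−5)/2 ≤ 1210 for integer n.
n = 18 gives 1089 ≤ 1210, while n = 19 gives 1216 > 1210; so the answer is 1089.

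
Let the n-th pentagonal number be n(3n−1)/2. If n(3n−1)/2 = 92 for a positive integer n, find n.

8

Set n(3n−1)/2 = 92, giving 3n² − n − 184 = 0.
The discriminant is 1 + 24·92 = 2209, and √2209 = 47.
So n = (1 + 47) / 6 = 48/6 = 8.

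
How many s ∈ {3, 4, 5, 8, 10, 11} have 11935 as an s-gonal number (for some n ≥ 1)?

2

s = 3: P(3, 154) = 11935. ✓
s = 4: P(4, 109) = 11881 and P(4, 110) = 12100; 11935 is not s-gonal.
s = 5: P(5, 89) = 11837 and P(5, 90) = 12105; 11935 is not s-gonal.
s = 8: P(8, 63) = 11781 and P(8, 64) = 12160; 11935 is not s-gonal.
s = 10: P(10, 55) = 11935. ✓
s = 11: P(11, 51) = 11526 and P(11, 52) = 11986; 11935 is not s-gonal.
Hits: s ∈ {3, 10} → 2.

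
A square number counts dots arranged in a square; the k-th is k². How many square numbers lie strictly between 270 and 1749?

The n-th square number is n².
Smallest index with value > 270: n = 17 (giving 289).
Largest index with value < 1749: n = 41 (giving 1681).
Indices 17 through 41: 25 terms.

25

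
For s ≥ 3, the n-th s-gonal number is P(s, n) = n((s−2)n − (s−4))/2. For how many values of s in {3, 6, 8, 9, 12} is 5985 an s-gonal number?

s = 3: P(3, 108) = 5886 and P(3, 109) = 5995; 5985 is not s-gonal.
s = 6: P(6, 54) = 5778 and P(6, 55) = 5995; 5985 is not s-gonal.
s = 8: P(8, 45) = 5985. ✓
s = 9: P(9, 41) = 5781 and P(9, 42) = 6069; 5985 is not s-gonal.
s = 12: P(12, 35) = 5985. ✓
Hits: s ∈ {8, 12} → 2.

2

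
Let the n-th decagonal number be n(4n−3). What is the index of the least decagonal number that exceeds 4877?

Solve n(4n−3) > 4877 for integer n.
The largest n with value ≤ 4877 is 35 (since 4795 ≤ 4877 < 5076), so the first above is n = 36, value 5076.

36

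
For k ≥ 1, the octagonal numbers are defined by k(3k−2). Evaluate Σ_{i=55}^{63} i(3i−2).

Σ i(3i−2) = 3Σi² − 2Σi over i = 55..63.
Σi = 2016 − 1485 = 531 and Σi² = 85344 − 53955 = 31389.
3·31389 − 2·531 = 93105.

93105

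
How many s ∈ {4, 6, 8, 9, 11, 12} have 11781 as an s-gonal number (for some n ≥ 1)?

2

s = 4: P(4, 108) = 11664 and P(4, 109) = 11881; 11781 is not s-gonal.
s = 6: P(6, 77) = 11781. ✓
s = 8: P(8, 63) = 11781. ✓
s = 9: P(9, 58) = 11629 and P(9, 59) = 12036; 11781 is not s-gonal.
s = 11: P(11, 51) = 11526 and P(11, 52) = 11986; 11781 is not s-gonal.
s = 12: P(12, 48) = 11328 and P(12, 49) = 11809; 11781 is not s-gonal.
Hits: s ∈ {6, 8} → 2.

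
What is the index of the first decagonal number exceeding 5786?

39

Solve n(4n−3) > 5786 for integer n.
The largest n with value ≤ 5786 is 38 (since 5662 ≤ 5786 < 5967), so the first above is n = 39, value 5967.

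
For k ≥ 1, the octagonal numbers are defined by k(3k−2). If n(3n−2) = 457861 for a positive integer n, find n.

391

Set n(3n−2) = 457861, giving 3n² − 2n − 457861 = 0.
So n = (2 + 2344) / 6 = 2346/6 = 391.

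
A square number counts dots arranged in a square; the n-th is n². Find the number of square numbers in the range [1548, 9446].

The n-th square number is n².
Smallest index with value ≥ 1548: n = 40 (giving 1600).
Largest index with value ≤ 9446: n = 97 (giving 9409).
Indices 40 through 97: 58 terms.

58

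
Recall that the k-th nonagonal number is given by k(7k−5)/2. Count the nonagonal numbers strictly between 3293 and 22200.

The n-th nonagonal number is n(7n−5)/2.
Smallest index with value > 3293: n = 32 (giving 3504).
Largest index with value < 22200: n = 79 (giving 21646).
Indices 32 through 79: 48 terms.

48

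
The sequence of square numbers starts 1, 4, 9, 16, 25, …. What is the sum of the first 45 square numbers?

31395

Σ_{i=1}^{45} i² = 45·46·91/6 = 31395.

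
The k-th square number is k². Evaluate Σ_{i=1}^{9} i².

285

Σ_{i=1}^{9} i² = 9·10·19/6 = 285.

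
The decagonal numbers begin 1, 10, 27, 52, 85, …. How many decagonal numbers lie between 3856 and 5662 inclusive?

The n-th decagonal number is n(4n−3).
Smallest index with value ≥ 3856: n = 32 (giving 4000).
Largest index with value ≤ 5662: n = 38 (giving 5662).
Indices 32 through 38: 7 terms.

7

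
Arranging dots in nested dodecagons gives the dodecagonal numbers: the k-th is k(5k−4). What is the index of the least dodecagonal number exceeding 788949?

398

Solve n(5n−4) > 788949 for integer n.
The largest n with value ≤ 788949 is 397 (since 786457 ≤ 788949 < 790428), so the first above is n = 398, value 790428.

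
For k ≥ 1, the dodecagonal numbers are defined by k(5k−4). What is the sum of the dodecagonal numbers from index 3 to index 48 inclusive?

Σ i(5i−4) = 5Σi² − 4Σi over i = 3..48.
Σi = 1176 − 3 = 1173 and Σi² = 38024 − 5 = 38019.
5·38019 − 4·1173 = 185403.

185403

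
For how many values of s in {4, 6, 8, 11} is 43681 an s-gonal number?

2

s = 4: P(4, 209) = 43681. ✓
s = 6: P(6, 148) = 43660 and P(6, 149) = 44253; 43681 is not s-gonal.
s = 8: P(8, 121) = 43681. ✓
s = 11: P(11, 98) = 42875 and P(11, 99) = 43758; 43681 is not s-gonal.
Hits: s ∈ {4, 8} → 2.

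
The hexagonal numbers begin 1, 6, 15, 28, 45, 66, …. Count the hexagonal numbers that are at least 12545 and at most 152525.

197

The n-th hexagonal number is n(2n−1).
Smallest index with value ≥ 12545: n = 80 (giving 12720).
Largest index with value ≤ 152525: n = 276 (giving 152076).
Indices 80 through 276: 197 terms.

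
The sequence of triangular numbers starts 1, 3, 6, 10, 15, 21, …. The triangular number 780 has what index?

39

Set n(n+1)/2 = 780, giving n² + n − 1560 = 0.
So n = (-1 + 79) / 2 = 78/2 = 39.
Check: 39·40/2 = 780. ✓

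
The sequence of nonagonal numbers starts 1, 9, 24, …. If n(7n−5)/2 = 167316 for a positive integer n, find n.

Set n(7n−5)/2 = 167316, giving 7n² − 5n − 334632 = 0.
The discriminant is 25 + 56·167316 = 9369721, and √9369721 = 3061.
So n = (5 + 3061) / 14 = 3066/14 = 219.

219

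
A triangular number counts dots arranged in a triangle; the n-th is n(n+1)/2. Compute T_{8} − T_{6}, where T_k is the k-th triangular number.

8·9/2 = 36 and 6·7/2 = 21.
Difference: 36 − 21 = 15.

15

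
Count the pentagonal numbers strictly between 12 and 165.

The n-th pentagonal number is n(3n−1)/2.
Smallest index with value > 12: n = 4 (giving 22).
Largest index with value < 165: n = 10 (giving 145).
Indices 4 through 10: 7 terms.

7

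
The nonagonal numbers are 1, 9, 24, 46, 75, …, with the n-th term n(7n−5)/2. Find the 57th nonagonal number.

11229

57·(7·57 − 5)/2 = 57·394/2 = 57·197 = 11229.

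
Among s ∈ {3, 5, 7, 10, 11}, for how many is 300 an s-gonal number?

1

s = 3: P(3, 24) = 300. ✓
s = 5: P(5, 14) = 287 and P(5, 15) = 330; 300 is not s-gonal.
s = 7: P(7, 11) = 286 and P(7, 12) = 342; 300 is not s-gonal.
s = 10: P(10, 9) = 297 and P(10, 10) = 370; 300 is not s-gonal.
s = 11: P(11, 8) = 260 and P(11, 9) = 333; 300 is not s-gonal.
Hits: s ∈ {3} → 1.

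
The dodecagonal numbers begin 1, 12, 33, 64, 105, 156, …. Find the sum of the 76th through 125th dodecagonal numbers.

Σ i(5i−4) = 5Σi² − 4Σi over i = 76..125.
Σi = 7875 − 2850 = 5025 and Σi² = 658875 − 143450 = 515425.
5·515425 − 4·5025 = 2557025.

2557025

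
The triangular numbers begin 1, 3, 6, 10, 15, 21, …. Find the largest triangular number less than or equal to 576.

Solve n(n+1)/2 ≤ 576 for integer n.
n = 33 gives 561 ≤ 576, while n = 34 gives 595 > 576; so the answer is 561.

561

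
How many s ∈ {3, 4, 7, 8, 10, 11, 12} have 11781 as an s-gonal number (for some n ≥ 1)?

2

s = 3: P(3, 153) = 11781. ✓
s = 4: P(4, 108) = 11664 and P(4, 109) = 11881; 11781 is not s-gonal.
s = 7: P(7, 68) = 11458 and P(7, 69) = 11799; 11781 is not s-gonal.
s = 8: P(8, 63) = 11781. ✓
s = 10: P(10, 54) = 11502 and P(10, 55) = 11935; 11781 is not s-gonal.
s = 11: P(11, 51) = 11526 and P(11, 52) = 11986; 11781 is not s-gonal.
s = 12: P(12, 48) = 11328 and P(12, 49) = 11809; 11781 is not s-gonal.
Hits: s ∈ {3, 8} → 2.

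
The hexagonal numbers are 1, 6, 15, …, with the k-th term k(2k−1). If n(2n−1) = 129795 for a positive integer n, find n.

255

Set n(2n−1) = 129795, giving 2n² − n − 129795 = 0.
The discriminant is 1 + 8·129795 = 1038361, and √1038361 = 1019.
So n = (1 + 1019) / 4 = 1020/4 = 255.
Check: 255·(2·255 − 1) = 129795. ✓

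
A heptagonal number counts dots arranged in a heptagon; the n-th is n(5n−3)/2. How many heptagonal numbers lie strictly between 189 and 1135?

12

The n-th heptagonal number is n(5n−3)/2.
Smallest index with value > 189: n = 10 (giving 235).
Largest index with value < 1135: n = 21 (giving 1071).
Indices 10 through 21: 12 terms.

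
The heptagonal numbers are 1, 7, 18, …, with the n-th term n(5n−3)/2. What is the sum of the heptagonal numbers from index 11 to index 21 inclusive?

Σ i(5i−3)/2 = (5Σi² − 3Σi) / 2 over i = 11..21.
Σi = 231 − 55 = 176 and Σi² = 3311 − 385 = 2926.
(5·2926 − 3·176) / 2 = 14102/2 = 7051.

7051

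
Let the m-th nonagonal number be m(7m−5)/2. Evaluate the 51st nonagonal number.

8976

51·(7·51 − 5)/2 = 51·352/2 = 51·176 = 8976.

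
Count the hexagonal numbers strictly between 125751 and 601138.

The n-th hexagonal number is n(2n−1).
Smallest index with value > 125751: n = 252 (giving 126756).
Largest index with value < 601138: n = 548 (giving 600060).
Indices 252 through 548: 297 terms.

297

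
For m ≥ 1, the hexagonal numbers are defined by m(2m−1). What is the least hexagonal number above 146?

Solve n(2n−1) > 146 for integer n.
The largest n with value ≤ 146 is 8 (since 120 ≤ 146 < 153), so the first above is n = 9, value 153.

153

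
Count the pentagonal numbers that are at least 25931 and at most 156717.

192

The n-th pentagonal number is n(3n−1)/2.
Smallest index with value ≥ 25931: n = 132 (giving 26070).
Largest index with value ≤ 156717: n = 323 (giving 156332).
Indices 132 through 323: 192 terms.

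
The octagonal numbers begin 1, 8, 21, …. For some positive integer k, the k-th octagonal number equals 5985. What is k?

Set n(3n−2) = 5985, giving 3n² − 2n − 5985 = 0.
The discriminant is 4 + 12·5985 = 71824, and √71824 = 268.
So n = (2 + 268) / 6 = 270/6 = 45.

45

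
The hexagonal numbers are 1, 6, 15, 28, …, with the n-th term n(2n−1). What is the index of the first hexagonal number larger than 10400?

Solve n(2n−1) > 10400 for integer n.
The largest n with value ≤ 10400 is 72 (since 10296 ≤ 10400 < 10585), so the first above is n = 73, value 10585.

73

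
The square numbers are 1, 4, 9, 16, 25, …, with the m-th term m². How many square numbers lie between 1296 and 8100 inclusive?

55

The n-th square number is n².
Smallest index with value ≥ 1296: n = 36 (giving 1296).
Largest index with value ≤ 8100: n = 90 (giving 8100).
Indices 36 through 90: 55 terms.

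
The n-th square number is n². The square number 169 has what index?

We need n² = 169, so n = √169 = 13.

13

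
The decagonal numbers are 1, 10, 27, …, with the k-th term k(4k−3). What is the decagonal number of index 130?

67210

The 130th decagonal number is n(4n−3) with n = 130.
130·(4·130 − 3) = 130·517 = 67210.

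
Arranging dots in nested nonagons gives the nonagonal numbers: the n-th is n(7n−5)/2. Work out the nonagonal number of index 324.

366606

The 324th nonagonal number is n(7n−5)/2 with n = 324.
324·(7·324 − 5)/2 = 324·2263/2 = 366606.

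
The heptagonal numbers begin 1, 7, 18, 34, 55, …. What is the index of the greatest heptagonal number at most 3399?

Solve n(5n−3)/2 ≤ 3399 for integer n.
n = 37 gives 3367 ≤ 3399, while n = 38 gives 3553 > 3399; so the answer is index 37.

37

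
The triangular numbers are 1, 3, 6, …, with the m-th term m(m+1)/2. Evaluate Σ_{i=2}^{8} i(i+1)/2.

Σ i(i+1)/2 = (Σi² + Σi) / 2 over i = 2..8.
Σi = 36 − 1 = 35 and Σi² = 204 − 1 = 203.
(1·203 + 1·35) / 2 = 238/2 = 119.

119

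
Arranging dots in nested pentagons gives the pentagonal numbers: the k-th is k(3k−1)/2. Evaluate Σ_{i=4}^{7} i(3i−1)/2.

178

Σ i(3i−1)/2 = (3Σi² − Σi) / 2 over i = 4..7.
Σi = 28 − 6 = 22 and Σi² = 140 − 14 = 126.
(3·126 − 1·22) / 2 = 356/2 = 178.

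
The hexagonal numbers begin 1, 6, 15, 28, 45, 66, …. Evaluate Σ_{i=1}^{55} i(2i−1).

112420

Σ i(2i−1) = 2Σi² − Σi over i = 1..55.
Σi = 1540 and Σi² = 56980.
2·56980 − 1·1540 = 112420.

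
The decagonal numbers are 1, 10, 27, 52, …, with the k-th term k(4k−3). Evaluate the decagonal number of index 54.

11502

The 54th decagonal number is n(4n−3) with n = 54.
54·(4·54 − 3) = 54·213 = 11502.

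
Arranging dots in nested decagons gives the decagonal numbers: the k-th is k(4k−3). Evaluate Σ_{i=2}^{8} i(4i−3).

707

Σ i(4i−3) = 4Σi² − 3Σi over i = 2..8.
Σi = 36 − 1 = 35 and Σi² = 204 − 1 = 203.
4·203 − 3·35 = 707.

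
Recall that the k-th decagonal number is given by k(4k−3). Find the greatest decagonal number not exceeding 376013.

Solve n(4n−3) ≤ 376013 for integer n.
n = 306 gives 373626 ≤ 376013, while n = 307 gives 376075 > 376013; so the answer is 373626.

373626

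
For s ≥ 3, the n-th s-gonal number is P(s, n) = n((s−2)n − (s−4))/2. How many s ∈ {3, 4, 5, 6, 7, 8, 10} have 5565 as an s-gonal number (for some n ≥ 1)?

s = 3: P(3, 105) = 5565. ✓
s = 4: P(4, 74) = 5476 and P(4, 75) = 5625; 5565 is not s-gonal.
s = 5: P(5, 61) = 5551 and P(5, 62) = 5735; 5565 is not s-gonal.
s = 6: P(6, 53) = 5565. ✓
s = 7: P(7, 47) = 5452 and P(7, 48) = 5688; 5565 is not s-gonal.
s = 8: P(8, 43) = 5461 and P(8, 44) = 5720; 5565 is not s-gonal.
s = 10: P(10, 37) = 5365 and P(10, 38) = 5662; 5565 is not s-gonal.
Hits: s ∈ {3, 6} → 2.

2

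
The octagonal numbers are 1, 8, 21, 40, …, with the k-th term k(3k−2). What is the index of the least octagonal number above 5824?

Solve n(3n−2) > 5824 for integer n.
The largest n with value ≤ 5824 is 44 (since 5720 ≤ 5824 < 5985), so the first above is n = 45, value 5985.

45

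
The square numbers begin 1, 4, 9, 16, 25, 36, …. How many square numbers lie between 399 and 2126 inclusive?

27

The n-th square number is n².
Smallest index with value ≥ 399: n = 20 (giving 400).
Largest index with value ≤ 2126: n = 46 (giving 2116).
Indices 20 through 46: 27 terms.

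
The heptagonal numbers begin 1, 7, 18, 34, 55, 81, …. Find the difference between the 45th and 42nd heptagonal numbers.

648

45·(5·45 − 3)/2 = 4995 and 42·(5·42 − 3)/2 = 4347.
Difference: 4995 − 4347 = 648.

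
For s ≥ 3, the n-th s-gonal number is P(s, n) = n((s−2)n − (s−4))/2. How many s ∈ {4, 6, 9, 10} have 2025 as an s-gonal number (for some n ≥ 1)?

s = 4: P(4, 45) = 2025. ✓
s = 6: P(6, 32) = 2016 and P(6, 33) = 2145; 2025 is not s-gonal.
s = 9: P(9, 24) = 1956 and P(9, 25) = 2125; 2025 is not s-gonal.
s = 10: P(10, 22) = 1870 and P(10, 23) = 2047; 2025 is not s-gonal.
Hits: s ∈ {4} → 1.

1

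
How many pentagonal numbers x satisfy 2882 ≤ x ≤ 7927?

29

The n-th pentagonal number is n(3n−1)/2.
Smallest index with value ≥ 2882: n = 44 (giving 2882).
Largest index with value ≤ 7927: n = 72 (giving 7740).
Indices 44 through 72: 29 terms.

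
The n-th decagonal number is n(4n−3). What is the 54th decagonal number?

11502

54·(4·54 − 3) = 54·213 = 11502.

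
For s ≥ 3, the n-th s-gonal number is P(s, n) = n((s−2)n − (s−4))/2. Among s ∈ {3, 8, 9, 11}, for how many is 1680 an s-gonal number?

s = 3: P(3, 57) = 1653 and P(3, 58) = 1711; 1680 is not s-gonal.
s = 8: P(8, 24) = 1680. ✓
s = 9: P(9, 22) = 1639 and P(9, 23) = 1794; 1680 is not s-gonal.
s = 11: P(11, 19) = 1558 and P(11, 20) = 1730; 1680 is not s-gonal.
Hits: s ∈ {8} → 1.

1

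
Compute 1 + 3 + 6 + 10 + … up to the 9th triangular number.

Σ i(i+1)/2 = (Σi² + Σi) / 2 over i = 1..9.
Σi = 45 and Σi² = 285.
(1·285 + 1·45) / 2 = 330/2 = 165.

165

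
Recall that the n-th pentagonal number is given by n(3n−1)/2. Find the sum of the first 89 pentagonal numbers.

Σ i(3i−1)/2 = (3Σi² − Σi) / 2 over i = 1..89.
Σi = 4005 and Σi² = 238965.
(3·238965 − 1·4005) / 2 = 712890/2 = 356445.

356445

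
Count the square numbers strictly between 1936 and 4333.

The n-th square number is n².
Smallest index with value > 1936: n = 45 (giving 2025).
Largest index with value < 4333: n = 65 (giving 4225).
Indices 45 through 65: 21 terms.

21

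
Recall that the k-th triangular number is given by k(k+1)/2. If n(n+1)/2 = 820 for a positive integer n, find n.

Set n(n+1)/2 = 820, giving n² + n − 1640 = 0.
The discriminant is 1 + 8·820 = 6561, and √6561 = 81.
So n = (-1 + 81) / 2 = 80/2 = 40.
Check: 40·41/2 = 820. ✓

40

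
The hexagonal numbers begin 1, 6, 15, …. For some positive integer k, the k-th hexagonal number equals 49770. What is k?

Set n(2n−1) = 49770, giving 2n² − n − 49770 = 0.
The discriminant is 1 + 8·49770 = 398161, and √398161 = 631.
So n = (1 + 631) / 4 = 632/4 = 158.
Check: 158·(2·158 − 1) = 49770. ✓

158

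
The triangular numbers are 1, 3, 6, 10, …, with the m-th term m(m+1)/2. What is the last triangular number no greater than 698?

666

Solve n(n+1)/2 ≤ 698 for integer n.
n = 36 gives 666 ≤ 698, while n = 37 gives 703 > 698; so the answer is 666.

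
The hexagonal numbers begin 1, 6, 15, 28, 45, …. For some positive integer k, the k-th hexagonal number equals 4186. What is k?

Set n(2n−1) = 4186, giving 2n² − n − 4186 = 0.
The discriminant is 1 + 8·4186 = 33489, and √33489 = 183.
So n = (1 + 183) / 4 = 184/4 = 46.
Check: 46·(2·46 − 1) = 4186. ✓

46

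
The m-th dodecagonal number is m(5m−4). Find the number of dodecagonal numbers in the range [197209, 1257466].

303

The n-th dodecagonal number is n(5n−4).
Smallest index with value ≥ 197209: n = 199 (giving 197209).
Largest index with value ≤ 1257466: n = 501 (giving 1253001).
Indices 199 through 501: 303 terms.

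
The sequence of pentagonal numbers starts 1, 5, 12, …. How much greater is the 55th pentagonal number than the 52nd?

480

55·(3·55 − 1)/2 = 4510 and 52·(3·52 − 1)/2 = 4030.
Difference: 4510 − 4030 = 480.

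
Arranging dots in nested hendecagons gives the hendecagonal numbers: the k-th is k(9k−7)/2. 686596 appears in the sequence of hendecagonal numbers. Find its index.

Set n(9n−7)/2 = 686596, giving 9n² − 7n − 1373192 = 0.
The discriminant is 49 + 72·686596 = 49434961, and √49434961 = 7031.
So n = (7 + 7031) / 18 = 7038/18 = 391.

391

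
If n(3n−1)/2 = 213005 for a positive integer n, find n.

377

Set n(3n−1)/2 = 213005, giving 3n² − n − 426010 = 0.
The discriminant is 1 + 24·213005 = 5112121, and √5112121 = 2261.
So n = (1 + 2261) / 6 = 2262/6 = 377.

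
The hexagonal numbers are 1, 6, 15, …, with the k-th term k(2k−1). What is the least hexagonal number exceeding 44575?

Solve n(2n−1) > 44575 for integer n.
The largest n with value ≤ 44575 is 149 (since 44253 ≤ 44575 < 44850), so the first above is n = 150, value 44850.

44850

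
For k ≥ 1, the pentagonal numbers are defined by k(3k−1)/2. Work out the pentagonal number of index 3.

The 3rd pentagonal number is n(3n−1)/2 with n = 3.
3·(3·3 − 1)/2 = 3·8/2 = 3·4 = 12.

12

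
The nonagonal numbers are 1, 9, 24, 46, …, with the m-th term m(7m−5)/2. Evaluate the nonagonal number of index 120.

50100

The 120th nonagonal number is n(7n−5)/2 with n = 120.
120·(7·120 − 5)/2 = 120·835/2 = 50100.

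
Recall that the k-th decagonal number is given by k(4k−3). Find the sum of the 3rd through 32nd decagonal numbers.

Σ i(4i−3) = 4Σi² − 3Σi over i = 3..32.
Σi = 528 − 3 = 525 and Σi² = 11440 − 5 = 11435.
4·11435 − 3·525 = 44165.

44165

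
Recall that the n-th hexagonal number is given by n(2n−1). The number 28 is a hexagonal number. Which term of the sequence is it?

Set n(2n−1) = 28, giving 2n² − n − 28 = 0.
The discriminant is 1 + 8·28 = 225, and √225 = 15.
So n = (1 + 15) / 4 = 16/4 = 4.

4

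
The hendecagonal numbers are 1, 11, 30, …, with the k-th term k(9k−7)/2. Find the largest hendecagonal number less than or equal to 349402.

Solve n(9n−7)/2 ≤ 349402 for integer n.
n = 279 gives 349308 ≤ 349402, while n = 280 gives 351820 > 349402; so the answer is 349308.

349308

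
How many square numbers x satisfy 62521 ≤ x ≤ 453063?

423

The n-th square number is n².
Smallest index with value ≥ 62521: n = 251 (giving 63001).
Largest index with value ≤ 453063: n = 673 (giving 452929).
Indices 251 through 673: 423 terms.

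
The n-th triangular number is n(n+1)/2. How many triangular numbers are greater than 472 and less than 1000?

The n-th triangular number is n(n+1)/2.
Smallest index with value > 472: n = 31 (giving 496).
Largest index with value < 1000: n = 44 (giving 990).
Indices 31 through 44: 14 terms.

14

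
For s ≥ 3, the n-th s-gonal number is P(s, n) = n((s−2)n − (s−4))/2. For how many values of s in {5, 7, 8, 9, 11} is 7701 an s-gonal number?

s = 5: P(5, 71) = 7526 and P(5, 72) = 7740; 7701 is not s-gonal.
s = 7: P(7, 55) = 7480 and P(7, 56) = 7756; 7701 is not s-gonal.
s = 8: P(8, 51) = 7701. ✓
s = 9: P(9, 47) = 7614 and P(9, 48) = 7944; 7701 is not s-gonal.
s = 11: P(11, 41) = 7421 and P(11, 42) = 7791; 7701 is not s-gonal.
Hits: s ∈ {8} → 1.

1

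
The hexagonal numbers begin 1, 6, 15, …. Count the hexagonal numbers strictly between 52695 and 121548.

84

The n-th hexagonal number is n(2n−1).
Smallest index with value > 52695: n = 163 (giving 52975).
Largest index with value < 121548: n = 246 (giving 120786).
Indices 163 through 246: 84 terms.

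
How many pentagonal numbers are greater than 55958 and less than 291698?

248

The n-th pentagonal number is n(3n−1)/2.
Smallest index with value > 55958: n = 194 (giving 56357).
Largest index with value < 291698: n = 441 (giving 291501).
Indices 194 through 441: 248 terms.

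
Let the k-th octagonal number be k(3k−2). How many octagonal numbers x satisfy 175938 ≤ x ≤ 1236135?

400

The n-th octagonal number is n(3n−2).
Smallest index with value ≥ 175938: n = 243 (giving 176661).
Largest index with value ≤ 1236135: n = 642 (giving 1235208).
Indices 243 through 642: 400 terms.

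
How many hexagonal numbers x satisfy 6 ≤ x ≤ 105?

The n-th hexagonal number is n(2n−1).
Smallest index with value ≥ 6: n = 2 (giving 6).
Largest index with value ≤ 105: n = 7 (giving 91).
Indices 2 through 7: 6 terms.

6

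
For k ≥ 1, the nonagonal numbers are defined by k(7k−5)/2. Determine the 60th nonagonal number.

The 60th nonagonal number is n(7n−5)/2 with n = 60.
60·(7·60 − 5)/2 = 60·415/2 = 12450.

12450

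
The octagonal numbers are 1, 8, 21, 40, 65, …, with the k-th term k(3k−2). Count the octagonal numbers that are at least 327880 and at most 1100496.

The n-th octagonal number is n(3n−2).
Smallest index with value ≥ 327880: n = 331 (giving 328021).
Largest index with value ≤ 1100496: n = 606 (giving 1100496).
Indices 331 through 606: 276 terms.

276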